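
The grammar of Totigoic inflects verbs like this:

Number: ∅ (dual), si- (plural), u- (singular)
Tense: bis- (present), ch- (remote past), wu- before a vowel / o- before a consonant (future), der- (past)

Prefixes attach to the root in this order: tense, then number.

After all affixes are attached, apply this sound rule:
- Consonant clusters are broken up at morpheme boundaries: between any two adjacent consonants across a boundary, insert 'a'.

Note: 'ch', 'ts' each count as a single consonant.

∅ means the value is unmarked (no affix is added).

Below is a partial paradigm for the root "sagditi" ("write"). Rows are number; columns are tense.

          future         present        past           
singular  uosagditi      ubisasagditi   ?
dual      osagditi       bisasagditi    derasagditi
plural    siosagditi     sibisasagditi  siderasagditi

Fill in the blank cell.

Attach tense past der- → dersagditi.
Attach number singular u- → udersagditi.
Apply epenthesis: udersagditi → uderasagditi.

uderasagditi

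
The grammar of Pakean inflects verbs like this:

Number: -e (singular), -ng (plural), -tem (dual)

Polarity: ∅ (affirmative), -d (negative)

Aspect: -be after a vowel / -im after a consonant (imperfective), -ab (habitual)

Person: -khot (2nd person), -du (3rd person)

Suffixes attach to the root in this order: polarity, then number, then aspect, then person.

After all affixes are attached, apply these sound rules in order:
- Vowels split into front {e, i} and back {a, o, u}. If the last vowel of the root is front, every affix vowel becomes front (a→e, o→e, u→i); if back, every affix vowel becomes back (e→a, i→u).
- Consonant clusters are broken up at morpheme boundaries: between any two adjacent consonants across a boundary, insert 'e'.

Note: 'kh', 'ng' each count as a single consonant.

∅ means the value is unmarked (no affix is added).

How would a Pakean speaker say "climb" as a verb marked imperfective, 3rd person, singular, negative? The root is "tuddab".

tuddabedabadu

Attach polarity negative -d → tuddabd.
Attach number singular -e → tuddabde.
Attach aspect imperfective -be (after vowel 'e') → tuddabdebe.
Attach person 3rd person -du → tuddabdebedu.
Apply vowel harmony: tuddabdebedu → tuddabdabadu.
Apply epenthesis: tuddabdabadu → tuddabedabadu.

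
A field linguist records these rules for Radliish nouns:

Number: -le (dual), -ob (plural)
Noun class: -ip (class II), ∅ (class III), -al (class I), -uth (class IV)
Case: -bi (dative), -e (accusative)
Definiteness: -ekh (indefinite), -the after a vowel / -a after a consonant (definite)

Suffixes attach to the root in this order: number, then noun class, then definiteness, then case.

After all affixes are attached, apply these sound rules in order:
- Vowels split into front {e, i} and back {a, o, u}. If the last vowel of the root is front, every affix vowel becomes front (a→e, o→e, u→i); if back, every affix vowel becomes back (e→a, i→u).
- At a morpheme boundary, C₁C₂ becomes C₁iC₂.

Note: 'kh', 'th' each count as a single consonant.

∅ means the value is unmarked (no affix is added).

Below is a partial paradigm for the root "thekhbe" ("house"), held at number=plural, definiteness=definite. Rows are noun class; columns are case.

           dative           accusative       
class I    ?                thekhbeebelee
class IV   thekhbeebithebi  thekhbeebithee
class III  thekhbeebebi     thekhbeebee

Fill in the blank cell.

Attach number plural -ob → thekhbeob.
Attach noun class class I -al → thekhbeobal.
Attach definiteness definite -a (after consonant 'l') → thekhbeobala.
Attach case dative -bi → thekhbeobalabi.
Apply vowel harmony: thekhbeobalabi → thekhbeebelebi.
Epenthesis: no change.

thekhbeebelebi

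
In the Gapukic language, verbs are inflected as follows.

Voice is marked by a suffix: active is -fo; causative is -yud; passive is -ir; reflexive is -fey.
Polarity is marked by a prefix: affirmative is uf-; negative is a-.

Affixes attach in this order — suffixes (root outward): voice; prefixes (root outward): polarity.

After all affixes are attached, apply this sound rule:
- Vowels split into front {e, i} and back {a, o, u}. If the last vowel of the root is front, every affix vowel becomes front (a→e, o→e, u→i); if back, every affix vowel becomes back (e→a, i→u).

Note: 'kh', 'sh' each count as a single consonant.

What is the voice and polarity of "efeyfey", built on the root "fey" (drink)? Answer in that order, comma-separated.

reflexive, negative

Segment: a-fey-fey.
voice: -fey → reflexive.
polarity: a- → negative.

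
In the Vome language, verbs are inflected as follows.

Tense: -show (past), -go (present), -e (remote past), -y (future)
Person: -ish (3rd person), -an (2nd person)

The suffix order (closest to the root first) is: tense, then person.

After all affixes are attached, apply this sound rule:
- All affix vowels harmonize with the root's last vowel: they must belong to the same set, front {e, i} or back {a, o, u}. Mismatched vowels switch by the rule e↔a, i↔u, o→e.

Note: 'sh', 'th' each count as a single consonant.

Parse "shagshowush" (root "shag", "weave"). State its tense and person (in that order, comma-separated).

past, 3rd person

Segment: shag-show-ish.
tense: -show → past.
person: -ish → 3rd person.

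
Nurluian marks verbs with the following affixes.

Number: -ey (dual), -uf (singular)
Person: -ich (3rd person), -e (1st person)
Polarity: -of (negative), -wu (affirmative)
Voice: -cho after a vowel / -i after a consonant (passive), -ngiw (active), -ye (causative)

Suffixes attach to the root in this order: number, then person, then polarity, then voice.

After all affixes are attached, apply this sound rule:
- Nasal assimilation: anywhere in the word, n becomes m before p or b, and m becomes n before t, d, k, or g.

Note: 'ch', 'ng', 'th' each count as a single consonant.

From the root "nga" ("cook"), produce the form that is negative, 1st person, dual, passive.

Attach number dual -ey → ngaey.
Attach person 1st person -e → ngaeye.
Attach polarity negative -of → ngaeyeof.
Attach voice passive -i (after consonant 'f') → ngaeyeofi.
Nasal assimilation: no change.

ngaeyeofi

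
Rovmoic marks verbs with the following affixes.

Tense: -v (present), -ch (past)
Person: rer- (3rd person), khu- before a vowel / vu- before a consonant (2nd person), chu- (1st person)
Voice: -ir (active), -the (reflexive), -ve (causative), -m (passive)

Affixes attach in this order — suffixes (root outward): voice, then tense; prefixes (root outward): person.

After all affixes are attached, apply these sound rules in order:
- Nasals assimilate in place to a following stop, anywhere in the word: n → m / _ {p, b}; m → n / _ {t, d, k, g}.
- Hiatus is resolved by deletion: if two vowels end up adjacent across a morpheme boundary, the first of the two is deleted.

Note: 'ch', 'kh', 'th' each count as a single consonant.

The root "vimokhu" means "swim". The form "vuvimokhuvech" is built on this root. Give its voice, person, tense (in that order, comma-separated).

Segment: vu-vimokhu-ve-ch.
voice: -ve → causative.
person: khu/vu- → 2nd person.
tense: -ch → past.

causative, 2nd person, past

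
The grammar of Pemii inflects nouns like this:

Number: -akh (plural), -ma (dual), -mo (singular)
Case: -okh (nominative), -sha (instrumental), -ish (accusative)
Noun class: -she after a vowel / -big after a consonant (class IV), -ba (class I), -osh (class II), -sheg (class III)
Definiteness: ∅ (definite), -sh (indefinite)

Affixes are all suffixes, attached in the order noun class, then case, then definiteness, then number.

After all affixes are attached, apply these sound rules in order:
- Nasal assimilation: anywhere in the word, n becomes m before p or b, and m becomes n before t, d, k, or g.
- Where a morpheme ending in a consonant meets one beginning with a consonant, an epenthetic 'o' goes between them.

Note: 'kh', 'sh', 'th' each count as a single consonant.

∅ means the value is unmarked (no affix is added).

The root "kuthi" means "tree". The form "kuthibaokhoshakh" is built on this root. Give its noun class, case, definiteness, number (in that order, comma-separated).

class I, nominative, indefinite, plural

Segment: kuthi-ba-okh-sh-akh.
noun class: -ba → class I.
case: -okh → nominative.
definiteness: -sh → indefinite.
number: -akh → plural.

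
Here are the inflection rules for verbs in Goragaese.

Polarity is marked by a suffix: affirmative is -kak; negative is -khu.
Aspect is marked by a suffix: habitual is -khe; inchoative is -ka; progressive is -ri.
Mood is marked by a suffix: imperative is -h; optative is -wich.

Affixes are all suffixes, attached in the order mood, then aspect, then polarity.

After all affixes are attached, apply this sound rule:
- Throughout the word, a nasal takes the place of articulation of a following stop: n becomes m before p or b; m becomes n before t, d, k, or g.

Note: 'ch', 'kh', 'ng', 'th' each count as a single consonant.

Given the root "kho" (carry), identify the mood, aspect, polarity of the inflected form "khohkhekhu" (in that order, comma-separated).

Segment: kho-h-khe-khu.
mood: -h → imperative.
aspect: -khe → habitual.
polarity: -khu → negative.

imperative, habitual, negative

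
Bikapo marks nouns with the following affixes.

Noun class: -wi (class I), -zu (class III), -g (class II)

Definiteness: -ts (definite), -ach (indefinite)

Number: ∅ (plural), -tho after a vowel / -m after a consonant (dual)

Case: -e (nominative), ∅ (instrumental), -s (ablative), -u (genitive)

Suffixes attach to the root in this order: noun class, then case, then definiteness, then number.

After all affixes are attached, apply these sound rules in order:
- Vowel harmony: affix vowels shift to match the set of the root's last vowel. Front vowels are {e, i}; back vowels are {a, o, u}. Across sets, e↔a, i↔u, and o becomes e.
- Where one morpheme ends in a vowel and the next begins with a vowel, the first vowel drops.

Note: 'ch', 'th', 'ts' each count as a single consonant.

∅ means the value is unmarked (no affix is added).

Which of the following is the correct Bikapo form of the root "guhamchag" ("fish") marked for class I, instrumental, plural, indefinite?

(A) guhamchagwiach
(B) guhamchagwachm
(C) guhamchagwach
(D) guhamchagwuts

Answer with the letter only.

C

Attach noun class class I -wi → guhamchagwi.
case = instrumental: zero marking, form stays guhamchagwi.
Attach definiteness indefinite -ach → guhamchagwiach.
number = plural: zero marking, form stays guhamchagwiach.
Apply vowel harmony: guhamchagwiach → guhamchagwuach.
Apply vowel deletion: guhamchagwuach → guhamchagwach.
So the correct form is guhamchagwach, option (C).
(A) guhamchagwiach is wrong: it fails to apply the sound rule(s).
(D) guhamchagwuts is wrong: it uses definite instead of indefinite for definiteness.
(B) guhamchagwachm is wrong: it uses dual instead of plural for number.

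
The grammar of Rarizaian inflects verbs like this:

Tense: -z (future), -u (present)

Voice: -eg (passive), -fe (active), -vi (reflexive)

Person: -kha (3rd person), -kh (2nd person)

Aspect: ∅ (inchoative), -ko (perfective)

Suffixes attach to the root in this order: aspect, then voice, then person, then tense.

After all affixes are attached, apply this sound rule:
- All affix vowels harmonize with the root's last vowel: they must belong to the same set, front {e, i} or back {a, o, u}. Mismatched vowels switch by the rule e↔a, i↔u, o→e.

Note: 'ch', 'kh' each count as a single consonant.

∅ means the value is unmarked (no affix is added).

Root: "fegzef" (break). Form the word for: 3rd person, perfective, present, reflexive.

fegzefkevikhei

Attach aspect perfective -ko → fegzefko.
Attach voice reflexive -vi → fegzefkovi.
Attach person 3rd person -kha → fegzefkovikha.
Attach tense present -u → fegzefkovikhau.
Apply vowel harmony: fegzefkovikhau → fegzefkevikhei.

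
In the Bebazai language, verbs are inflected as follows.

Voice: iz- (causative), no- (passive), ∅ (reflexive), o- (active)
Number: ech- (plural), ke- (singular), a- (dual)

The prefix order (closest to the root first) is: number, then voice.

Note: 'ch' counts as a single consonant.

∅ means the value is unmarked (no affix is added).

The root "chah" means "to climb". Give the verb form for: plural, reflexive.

Attach number plural ech- → echchah.
voice = reflexive: zero marking, form stays echchah.

echchah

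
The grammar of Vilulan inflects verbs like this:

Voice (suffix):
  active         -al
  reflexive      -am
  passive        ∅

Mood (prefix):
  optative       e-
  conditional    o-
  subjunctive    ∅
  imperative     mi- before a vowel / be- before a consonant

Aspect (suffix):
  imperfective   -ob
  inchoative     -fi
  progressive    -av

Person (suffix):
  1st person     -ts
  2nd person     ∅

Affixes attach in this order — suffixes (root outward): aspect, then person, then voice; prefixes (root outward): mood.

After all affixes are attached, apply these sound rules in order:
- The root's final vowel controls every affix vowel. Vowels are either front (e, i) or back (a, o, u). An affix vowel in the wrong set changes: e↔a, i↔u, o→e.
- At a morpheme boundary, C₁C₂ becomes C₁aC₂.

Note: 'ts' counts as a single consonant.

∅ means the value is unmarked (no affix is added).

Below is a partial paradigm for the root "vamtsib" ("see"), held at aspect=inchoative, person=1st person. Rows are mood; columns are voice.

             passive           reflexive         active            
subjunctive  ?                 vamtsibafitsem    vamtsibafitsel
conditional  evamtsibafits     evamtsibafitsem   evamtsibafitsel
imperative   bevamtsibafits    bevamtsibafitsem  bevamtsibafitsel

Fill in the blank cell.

vamtsibafits

Attach aspect inchoative -fi → vamtsibfi.
mood = subjunctive: zero marking, form stays vamtsibfi.
Attach person 1st person -ts → vamtsibfits.
voice = passive: zero marking, form stays vamtsibfits.
Vowel harmony: no change.
Apply epenthesis: vamtsibfits → vamtsibafits.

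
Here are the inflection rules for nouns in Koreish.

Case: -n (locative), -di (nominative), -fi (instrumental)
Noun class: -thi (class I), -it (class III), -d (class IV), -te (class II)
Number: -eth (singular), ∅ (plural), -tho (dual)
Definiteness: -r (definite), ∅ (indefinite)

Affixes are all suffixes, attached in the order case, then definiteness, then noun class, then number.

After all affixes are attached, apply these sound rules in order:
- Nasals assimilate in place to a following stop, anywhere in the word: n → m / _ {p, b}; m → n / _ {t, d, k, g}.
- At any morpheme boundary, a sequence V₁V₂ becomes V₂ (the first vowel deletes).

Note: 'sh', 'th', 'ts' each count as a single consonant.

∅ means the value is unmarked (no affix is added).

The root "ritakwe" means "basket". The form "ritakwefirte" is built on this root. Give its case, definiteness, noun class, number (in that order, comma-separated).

instrumental, definite, class II, plural

Segment: ritakwe-fi-r-te.
case: -fi → instrumental.
definiteness: -r → definite.
noun class: -te → class II.
number: ∅ → plural.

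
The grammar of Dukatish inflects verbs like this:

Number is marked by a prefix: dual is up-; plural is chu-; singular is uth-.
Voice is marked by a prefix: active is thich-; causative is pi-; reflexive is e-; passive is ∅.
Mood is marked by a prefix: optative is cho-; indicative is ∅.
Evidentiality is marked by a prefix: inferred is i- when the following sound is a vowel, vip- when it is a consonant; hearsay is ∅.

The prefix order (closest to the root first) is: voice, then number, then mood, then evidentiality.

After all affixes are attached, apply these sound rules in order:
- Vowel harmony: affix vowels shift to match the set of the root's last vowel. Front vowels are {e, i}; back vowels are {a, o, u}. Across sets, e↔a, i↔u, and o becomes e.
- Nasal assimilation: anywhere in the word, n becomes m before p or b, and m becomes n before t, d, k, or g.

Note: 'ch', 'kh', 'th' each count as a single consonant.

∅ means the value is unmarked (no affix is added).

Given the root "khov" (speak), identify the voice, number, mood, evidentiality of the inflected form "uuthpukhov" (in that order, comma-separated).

causative, singular, indicative, inferred

Segment: i-uth-pi-khov.
voice: pi- → causative.
number: uth- → singular.
mood: ∅ → indicative.
evidentiality: i/vip- → inferred.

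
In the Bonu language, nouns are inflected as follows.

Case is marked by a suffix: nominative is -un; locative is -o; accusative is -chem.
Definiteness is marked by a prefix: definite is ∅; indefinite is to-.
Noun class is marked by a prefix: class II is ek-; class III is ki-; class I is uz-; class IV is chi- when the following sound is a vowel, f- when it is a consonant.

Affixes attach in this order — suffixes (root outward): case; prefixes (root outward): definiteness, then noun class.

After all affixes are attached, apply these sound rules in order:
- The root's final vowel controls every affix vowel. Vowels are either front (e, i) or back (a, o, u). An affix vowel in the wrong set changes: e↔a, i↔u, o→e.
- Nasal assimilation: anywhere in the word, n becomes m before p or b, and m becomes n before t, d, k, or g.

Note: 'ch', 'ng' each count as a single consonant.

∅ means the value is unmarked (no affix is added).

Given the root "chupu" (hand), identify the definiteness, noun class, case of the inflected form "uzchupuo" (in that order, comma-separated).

definite, class I, locative

Segment: uz-chupu-o.
definiteness: ∅ → definite.
noun class: uz- → class I.
case: -o → locative.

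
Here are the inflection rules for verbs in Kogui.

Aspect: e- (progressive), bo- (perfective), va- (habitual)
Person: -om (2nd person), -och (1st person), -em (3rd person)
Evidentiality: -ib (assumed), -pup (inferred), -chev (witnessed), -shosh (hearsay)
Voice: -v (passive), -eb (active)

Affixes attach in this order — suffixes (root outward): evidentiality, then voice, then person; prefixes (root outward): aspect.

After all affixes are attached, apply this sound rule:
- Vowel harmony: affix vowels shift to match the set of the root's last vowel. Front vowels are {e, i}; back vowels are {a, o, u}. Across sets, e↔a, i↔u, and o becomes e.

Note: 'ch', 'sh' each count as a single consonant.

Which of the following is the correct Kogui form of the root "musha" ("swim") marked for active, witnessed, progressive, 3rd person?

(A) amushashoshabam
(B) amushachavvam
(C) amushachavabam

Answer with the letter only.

C

Attach evidentiality witnessed -chev → mushachev.
Attach voice active -eb → mushacheveb.
Attach aspect progressive e- → emushacheveb.
Attach person 3rd person -em → emushachevebem.
Apply vowel harmony: emushachevebem → amushachavabam.
So the correct form is amushachavabam, option (C).
(B) amushachavvam is wrong: it uses passive instead of active for voice.
(A) amushashoshabam is wrong: it uses hearsay instead of witnessed for evidentiality.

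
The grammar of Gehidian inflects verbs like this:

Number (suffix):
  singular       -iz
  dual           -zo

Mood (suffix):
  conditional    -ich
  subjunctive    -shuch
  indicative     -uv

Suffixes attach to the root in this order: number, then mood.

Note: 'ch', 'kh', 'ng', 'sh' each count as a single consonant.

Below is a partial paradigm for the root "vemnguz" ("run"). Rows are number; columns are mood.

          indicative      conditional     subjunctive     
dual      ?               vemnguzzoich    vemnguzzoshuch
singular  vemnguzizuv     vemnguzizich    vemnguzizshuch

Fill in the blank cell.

vemnguzzouv

Attach number dual -zo → vemnguzzo.
Attach mood indicative -uv → vemnguzzouv.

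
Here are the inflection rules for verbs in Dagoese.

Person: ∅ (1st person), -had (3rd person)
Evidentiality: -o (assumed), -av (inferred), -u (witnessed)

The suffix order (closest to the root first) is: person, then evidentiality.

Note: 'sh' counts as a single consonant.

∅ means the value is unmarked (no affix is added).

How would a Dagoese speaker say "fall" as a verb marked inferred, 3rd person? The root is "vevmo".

Attach person 3rd person -had → vevmohad.
Attach evidentiality inferred -av → vevmohadav.

vevmohadav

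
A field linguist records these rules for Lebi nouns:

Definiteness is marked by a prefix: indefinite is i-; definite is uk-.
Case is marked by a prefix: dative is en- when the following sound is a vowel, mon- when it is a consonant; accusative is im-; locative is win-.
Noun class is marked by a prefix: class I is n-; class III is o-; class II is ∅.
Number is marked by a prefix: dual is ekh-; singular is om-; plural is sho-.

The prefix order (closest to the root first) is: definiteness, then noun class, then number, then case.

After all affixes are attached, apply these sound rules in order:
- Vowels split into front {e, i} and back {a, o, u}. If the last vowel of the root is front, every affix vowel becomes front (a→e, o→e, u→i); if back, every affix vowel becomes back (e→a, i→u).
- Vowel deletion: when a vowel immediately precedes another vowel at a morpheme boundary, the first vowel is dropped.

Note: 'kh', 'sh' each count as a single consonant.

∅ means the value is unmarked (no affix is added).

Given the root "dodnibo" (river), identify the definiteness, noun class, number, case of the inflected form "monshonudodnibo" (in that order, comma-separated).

Segment: mon-sho-n-i-dodnibo.
definiteness: i- → indefinite.
noun class: n- → class I.
number: sho- → plural.
case: en/mon- → dative.

indefinite, class I, plural, dative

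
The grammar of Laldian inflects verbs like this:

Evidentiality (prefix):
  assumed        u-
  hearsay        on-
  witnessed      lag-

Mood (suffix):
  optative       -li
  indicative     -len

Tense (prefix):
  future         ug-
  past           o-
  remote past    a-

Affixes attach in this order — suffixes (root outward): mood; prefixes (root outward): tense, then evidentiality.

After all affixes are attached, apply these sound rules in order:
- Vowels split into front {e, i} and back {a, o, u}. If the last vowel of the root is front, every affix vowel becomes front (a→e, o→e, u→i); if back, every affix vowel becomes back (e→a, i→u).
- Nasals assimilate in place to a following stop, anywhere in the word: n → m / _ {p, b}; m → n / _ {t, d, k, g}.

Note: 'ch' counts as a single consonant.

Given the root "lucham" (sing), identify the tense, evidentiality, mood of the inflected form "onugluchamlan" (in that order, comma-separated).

Segment: on-ug-lucham-len.
tense: ug- → future.
evidentiality: on- → hearsay.
mood: -len → indicative.

future, hearsay, indicative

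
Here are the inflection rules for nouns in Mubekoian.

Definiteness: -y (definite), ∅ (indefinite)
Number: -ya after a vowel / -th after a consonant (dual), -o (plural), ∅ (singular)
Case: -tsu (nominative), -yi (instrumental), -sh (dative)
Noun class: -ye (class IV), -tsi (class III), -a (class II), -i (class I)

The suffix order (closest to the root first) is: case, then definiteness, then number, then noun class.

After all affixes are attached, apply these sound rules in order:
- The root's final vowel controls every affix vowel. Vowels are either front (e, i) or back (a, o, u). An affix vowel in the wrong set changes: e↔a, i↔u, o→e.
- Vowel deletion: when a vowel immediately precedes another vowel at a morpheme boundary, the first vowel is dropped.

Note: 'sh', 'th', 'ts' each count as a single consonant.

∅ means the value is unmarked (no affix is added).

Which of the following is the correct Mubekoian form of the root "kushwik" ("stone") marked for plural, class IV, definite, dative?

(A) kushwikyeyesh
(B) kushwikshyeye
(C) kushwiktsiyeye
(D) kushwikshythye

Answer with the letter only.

B

Attach case dative -sh → kushwiksh.
Attach definiteness definite -y → kushwikshy.
Attach number plural -o → kushwikshyo.
Attach noun class class IV -ye → kushwikshyoye.
Apply vowel harmony: kushwikshyoye → kushwikshyeye.
Vowel deletion: no change.
So the correct form is kushwikshyeye, option (B).
(C) kushwiktsiyeye is wrong: it uses nominative instead of dative for case.
(D) kushwikshythye is wrong: it uses dual instead of plural for number.
(A) kushwikyeyesh is wrong: it has the affixes in the wrong order.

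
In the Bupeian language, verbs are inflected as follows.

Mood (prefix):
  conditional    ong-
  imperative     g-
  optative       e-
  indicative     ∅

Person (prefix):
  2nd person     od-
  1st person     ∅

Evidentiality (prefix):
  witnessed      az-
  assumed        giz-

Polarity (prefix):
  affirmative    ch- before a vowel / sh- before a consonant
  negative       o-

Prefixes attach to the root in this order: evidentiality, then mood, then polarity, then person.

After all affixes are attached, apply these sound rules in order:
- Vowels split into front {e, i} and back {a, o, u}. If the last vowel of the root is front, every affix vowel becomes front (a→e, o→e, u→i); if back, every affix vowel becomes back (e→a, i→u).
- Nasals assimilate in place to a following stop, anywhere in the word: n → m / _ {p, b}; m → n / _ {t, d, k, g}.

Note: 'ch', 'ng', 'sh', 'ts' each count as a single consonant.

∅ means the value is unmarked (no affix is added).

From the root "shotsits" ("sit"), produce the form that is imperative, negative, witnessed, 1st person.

Attach evidentiality witnessed az- → azshotsits.
Attach mood imperative g- → gazshotsits.
Attach polarity negative o- → ogazshotsits.
person = 1st person: zero marking, form stays ogazshotsits.
Apply vowel harmony: ogazshotsits → egezshotsits.
Nasal assimilation: no change.

egezshotsits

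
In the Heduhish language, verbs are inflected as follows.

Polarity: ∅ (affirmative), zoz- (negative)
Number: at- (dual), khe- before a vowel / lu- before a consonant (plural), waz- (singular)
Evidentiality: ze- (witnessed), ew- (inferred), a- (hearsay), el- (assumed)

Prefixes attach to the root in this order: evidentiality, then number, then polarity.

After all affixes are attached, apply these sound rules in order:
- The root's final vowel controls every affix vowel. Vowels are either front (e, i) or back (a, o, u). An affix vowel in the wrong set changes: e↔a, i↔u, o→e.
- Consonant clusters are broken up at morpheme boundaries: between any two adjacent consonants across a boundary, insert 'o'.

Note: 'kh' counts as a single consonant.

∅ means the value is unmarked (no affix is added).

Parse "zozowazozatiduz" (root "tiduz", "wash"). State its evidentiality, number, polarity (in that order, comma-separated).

Segment: zoz-waz-ze-tiduz.
evidentiality: ze- → witnessed.
number: waz- → singular.
polarity: zoz- → negative.

witnessed, singular, negative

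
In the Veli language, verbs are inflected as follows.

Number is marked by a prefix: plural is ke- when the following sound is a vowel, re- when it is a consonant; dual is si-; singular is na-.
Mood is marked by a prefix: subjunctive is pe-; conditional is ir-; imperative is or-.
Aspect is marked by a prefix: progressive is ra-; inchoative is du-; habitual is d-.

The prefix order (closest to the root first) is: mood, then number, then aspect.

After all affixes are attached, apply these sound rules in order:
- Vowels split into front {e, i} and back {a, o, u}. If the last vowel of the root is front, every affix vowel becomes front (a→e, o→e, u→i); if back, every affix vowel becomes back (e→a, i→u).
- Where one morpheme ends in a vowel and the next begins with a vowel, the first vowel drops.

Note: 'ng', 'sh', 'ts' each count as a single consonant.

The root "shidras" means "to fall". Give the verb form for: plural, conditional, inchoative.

Attach mood conditional ir- → irshidras.
Attach number plural ke- (before vowel 'i') → keirshidras.
Attach aspect inchoative du- → dukeirshidras.
Apply vowel harmony: dukeirshidras → dukaurshidras.
Apply vowel deletion: dukaurshidras → dukurshidras.

dukurshidras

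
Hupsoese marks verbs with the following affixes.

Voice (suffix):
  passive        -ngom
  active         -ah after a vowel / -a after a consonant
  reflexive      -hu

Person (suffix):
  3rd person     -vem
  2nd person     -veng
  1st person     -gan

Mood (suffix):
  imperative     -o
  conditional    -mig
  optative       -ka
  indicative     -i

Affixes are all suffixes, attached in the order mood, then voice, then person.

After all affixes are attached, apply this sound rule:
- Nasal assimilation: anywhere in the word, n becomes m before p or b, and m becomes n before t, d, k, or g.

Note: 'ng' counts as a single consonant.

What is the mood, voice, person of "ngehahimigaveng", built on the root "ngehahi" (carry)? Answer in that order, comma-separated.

Segment: ngehahi-mig-a-veng.
mood: -mig → conditional.
voice: -ah/a → active.
person: -veng → 2nd person.

conditional, active, 2nd person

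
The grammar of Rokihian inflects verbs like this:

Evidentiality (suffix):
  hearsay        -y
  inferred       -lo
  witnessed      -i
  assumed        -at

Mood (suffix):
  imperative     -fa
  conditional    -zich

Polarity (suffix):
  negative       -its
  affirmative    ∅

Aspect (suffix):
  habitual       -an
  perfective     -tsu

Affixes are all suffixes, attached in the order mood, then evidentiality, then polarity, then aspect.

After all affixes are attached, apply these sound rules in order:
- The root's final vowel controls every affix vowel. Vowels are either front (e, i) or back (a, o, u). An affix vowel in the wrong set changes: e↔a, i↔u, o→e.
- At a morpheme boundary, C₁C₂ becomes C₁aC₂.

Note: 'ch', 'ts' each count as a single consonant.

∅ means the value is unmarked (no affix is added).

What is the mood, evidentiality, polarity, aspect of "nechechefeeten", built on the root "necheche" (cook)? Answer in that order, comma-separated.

Segment: necheche-fa-at-an.
mood: -fa → imperative.
evidentiality: -at → assumed.
polarity: ∅ → affirmative.
aspect: -an → habitual.

imperative, assumed, affirmative, habitual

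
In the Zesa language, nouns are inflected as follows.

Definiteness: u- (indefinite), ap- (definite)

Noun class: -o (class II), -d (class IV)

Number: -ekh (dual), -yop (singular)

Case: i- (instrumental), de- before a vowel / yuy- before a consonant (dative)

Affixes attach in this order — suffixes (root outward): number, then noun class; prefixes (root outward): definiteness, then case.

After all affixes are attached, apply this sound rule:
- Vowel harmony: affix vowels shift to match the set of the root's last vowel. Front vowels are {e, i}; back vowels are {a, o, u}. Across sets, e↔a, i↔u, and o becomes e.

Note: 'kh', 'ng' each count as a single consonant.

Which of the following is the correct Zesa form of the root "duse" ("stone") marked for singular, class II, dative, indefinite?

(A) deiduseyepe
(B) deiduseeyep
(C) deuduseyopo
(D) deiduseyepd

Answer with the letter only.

Attach definiteness indefinite u- → uduse.
Attach number singular -yop → uduseyop.
Attach case dative de- (before vowel 'u') → deuduseyop.
Attach noun class class II -o → deuduseyopo.
Apply vowel harmony: deuduseyopo → deiduseyepe.
So the correct form is deiduseyepe, option (A).
(C) deuduseyopo is wrong: it fails to apply the sound rule(s).
(B) deiduseeyep is wrong: it has the affixes in the wrong order.
(D) deiduseyepd is wrong: it uses class IV instead of class II for noun class.

A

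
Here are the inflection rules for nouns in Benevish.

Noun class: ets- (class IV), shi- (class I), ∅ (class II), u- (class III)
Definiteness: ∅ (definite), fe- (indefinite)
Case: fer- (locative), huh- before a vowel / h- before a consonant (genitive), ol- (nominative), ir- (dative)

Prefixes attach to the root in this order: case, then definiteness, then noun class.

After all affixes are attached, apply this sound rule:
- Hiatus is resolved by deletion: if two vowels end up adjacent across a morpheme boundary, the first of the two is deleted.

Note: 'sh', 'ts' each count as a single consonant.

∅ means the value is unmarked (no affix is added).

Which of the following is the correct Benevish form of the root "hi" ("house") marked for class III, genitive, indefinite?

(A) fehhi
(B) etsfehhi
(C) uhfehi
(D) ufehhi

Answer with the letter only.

D

Attach case genitive h- (before consonant 'h') → hhi.
Attach definiteness indefinite fe- → fehhi.
Attach noun class class III u- → ufehhi.
Vowel deletion: no change.
So the correct form is ufehhi, option (D).
(B) etsfehhi is wrong: it uses class IV instead of class III for noun class.
(A) fehhi is wrong: it uses class II instead of class III for noun class.
(C) uhfehi is wrong: it has the affixes in the wrong order.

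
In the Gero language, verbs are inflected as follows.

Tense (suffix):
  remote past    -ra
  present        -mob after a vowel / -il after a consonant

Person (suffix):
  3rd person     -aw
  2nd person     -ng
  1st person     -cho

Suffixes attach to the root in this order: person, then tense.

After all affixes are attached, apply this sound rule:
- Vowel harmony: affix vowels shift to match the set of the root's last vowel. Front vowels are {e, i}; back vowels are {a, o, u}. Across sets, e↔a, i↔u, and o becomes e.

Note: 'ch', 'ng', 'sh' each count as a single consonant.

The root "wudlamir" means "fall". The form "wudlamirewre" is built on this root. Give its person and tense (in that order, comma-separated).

3rd person, remote past

Segment: wudlamir-aw-ra.
person: -aw → 3rd person.
tense: -ra → remote past.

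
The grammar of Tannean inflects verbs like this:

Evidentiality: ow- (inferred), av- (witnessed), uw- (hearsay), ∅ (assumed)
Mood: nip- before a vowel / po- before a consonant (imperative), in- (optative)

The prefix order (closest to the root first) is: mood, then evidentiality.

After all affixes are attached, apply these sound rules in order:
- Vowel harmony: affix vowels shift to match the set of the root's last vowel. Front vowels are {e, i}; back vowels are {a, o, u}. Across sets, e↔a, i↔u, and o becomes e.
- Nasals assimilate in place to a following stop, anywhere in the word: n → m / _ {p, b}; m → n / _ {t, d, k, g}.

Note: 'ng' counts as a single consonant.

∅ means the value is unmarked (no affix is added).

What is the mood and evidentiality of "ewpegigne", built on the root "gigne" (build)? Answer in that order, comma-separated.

Segment: ow-po-gigne.
mood: nip/po- → imperative.
evidentiality: ow- → inferred.

imperative, inferred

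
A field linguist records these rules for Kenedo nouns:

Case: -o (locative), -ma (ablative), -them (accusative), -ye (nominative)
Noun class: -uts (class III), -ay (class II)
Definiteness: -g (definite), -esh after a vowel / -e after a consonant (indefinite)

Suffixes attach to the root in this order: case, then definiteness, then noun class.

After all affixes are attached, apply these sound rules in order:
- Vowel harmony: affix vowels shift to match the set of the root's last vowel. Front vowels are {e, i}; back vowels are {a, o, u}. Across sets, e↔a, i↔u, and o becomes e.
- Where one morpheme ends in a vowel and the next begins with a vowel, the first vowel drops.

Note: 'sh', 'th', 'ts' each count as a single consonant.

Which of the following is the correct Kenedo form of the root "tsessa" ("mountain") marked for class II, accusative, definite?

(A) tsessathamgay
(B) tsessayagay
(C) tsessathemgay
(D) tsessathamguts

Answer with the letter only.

Attach case accusative -them → tsessathem.
Attach definiteness definite -g → tsessathemg.
Attach noun class class II -ay → tsessathemgay.
Apply vowel harmony: tsessathemgay → tsessathamgay.
Vowel deletion: no change.
So the correct form is tsessathamgay, option (A).
(D) tsessathamguts is wrong: it uses class III instead of class II for noun class.
(B) tsessayagay is wrong: it uses nominative instead of accusative for case.
(C) tsessathemgay is wrong: it fails to apply the sound rule(s).

A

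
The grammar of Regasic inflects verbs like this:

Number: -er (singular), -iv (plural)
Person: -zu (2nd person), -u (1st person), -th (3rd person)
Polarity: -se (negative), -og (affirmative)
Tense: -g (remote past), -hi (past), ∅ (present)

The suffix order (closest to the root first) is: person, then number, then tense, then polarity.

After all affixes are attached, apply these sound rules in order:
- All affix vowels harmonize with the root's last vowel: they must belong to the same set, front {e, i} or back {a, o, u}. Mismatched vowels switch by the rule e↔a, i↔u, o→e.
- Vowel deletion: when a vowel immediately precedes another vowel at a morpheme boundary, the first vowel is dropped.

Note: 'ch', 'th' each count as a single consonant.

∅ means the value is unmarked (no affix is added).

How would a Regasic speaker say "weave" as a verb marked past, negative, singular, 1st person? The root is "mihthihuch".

Attach person 1st person -u → mihthihuchu.
Attach number singular -er → mihthihuchuer.
Attach tense past -hi → mihthihuchuerhi.
Attach polarity negative -se → mihthihuchuerhise.
Apply vowel harmony: mihthihuchuerhise → mihthihuchuarhusa.
Apply vowel deletion: mihthihuchuarhusa → mihthihucharhusa.

mihthihucharhusa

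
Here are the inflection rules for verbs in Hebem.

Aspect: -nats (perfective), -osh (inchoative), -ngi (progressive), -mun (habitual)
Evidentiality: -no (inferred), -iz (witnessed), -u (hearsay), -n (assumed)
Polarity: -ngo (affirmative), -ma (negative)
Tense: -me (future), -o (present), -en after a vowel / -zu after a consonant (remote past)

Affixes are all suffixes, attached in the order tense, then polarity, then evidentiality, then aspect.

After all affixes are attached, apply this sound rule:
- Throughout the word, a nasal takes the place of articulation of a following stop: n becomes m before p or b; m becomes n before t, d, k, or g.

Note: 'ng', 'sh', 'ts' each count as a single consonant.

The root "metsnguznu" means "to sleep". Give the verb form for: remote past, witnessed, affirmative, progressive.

Attach tense remote past -en (after vowel 'u') → metsnguznuen.
Attach polarity affirmative -ngo → metsnguznuenngo.
Attach evidentiality witnessed -iz → metsnguznuenngoiz.
Attach aspect progressive -ngi → metsnguznuenngoizngi.
Nasal assimilation: no change.

metsnguznuenngoizngi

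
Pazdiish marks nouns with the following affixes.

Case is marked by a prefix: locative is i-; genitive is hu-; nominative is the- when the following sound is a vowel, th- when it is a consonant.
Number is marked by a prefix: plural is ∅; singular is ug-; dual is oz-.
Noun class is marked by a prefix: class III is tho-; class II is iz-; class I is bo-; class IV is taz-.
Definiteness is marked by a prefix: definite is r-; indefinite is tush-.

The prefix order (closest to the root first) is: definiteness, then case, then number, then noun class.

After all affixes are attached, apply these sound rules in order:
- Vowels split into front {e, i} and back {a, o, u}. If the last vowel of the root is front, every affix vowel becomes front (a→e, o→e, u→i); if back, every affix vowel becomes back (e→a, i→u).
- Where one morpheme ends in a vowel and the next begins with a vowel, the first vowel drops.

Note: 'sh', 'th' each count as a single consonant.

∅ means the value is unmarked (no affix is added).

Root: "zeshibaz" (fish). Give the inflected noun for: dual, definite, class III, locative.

thozurzeshibaz

Attach definiteness definite r- → rzeshibaz.
Attach case locative i- → irzeshibaz.
Attach number dual oz- → ozirzeshibaz.
Attach noun class class III tho- → thoozirzeshibaz.
Apply vowel harmony: thoozirzeshibaz → thoozurzeshibaz.
Apply vowel deletion: thoozurzeshibaz → thozurzeshibaz.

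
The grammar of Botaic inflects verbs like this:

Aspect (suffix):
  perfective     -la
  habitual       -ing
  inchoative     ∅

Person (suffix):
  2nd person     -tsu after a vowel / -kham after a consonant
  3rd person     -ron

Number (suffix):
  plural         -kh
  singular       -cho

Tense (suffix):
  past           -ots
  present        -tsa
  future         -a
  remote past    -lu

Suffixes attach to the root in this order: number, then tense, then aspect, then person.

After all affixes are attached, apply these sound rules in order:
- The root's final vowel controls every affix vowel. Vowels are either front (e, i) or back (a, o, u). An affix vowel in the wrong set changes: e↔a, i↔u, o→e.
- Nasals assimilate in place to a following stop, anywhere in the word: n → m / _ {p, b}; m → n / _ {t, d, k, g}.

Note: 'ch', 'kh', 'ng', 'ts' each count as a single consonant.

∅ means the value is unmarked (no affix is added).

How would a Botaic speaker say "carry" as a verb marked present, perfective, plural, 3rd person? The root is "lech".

lechkhtseleren

Attach number plural -kh → lechkh.
Attach tense present -tsa → lechkhtsa.
Attach aspect perfective -la → lechkhtsala.
Attach person 3rd person -ron → lechkhtsalaron.
Apply vowel harmony: lechkhtsalaron → lechkhtseleren.
Nasal assimilation: no change.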